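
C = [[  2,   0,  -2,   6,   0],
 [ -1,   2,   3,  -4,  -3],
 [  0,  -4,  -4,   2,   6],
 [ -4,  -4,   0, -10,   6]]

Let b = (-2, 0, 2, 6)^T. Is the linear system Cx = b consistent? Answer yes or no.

Row reduce the augmented matrix [C | b].
R2 ← R2 + (1/2)·R1: [0, 2, 2, -1, -3, -1]
R4 ← R4 + (2)·R1: [0, -4, -4, 2, 6, 2]
R3 ← R3 + (2)·R2: [0, 0, 0, 0, 0, 0]
R4 ← R4 + (2)·R2: [0, 0, 0, 0, 0, 0]
The echelon form has 2 nonzero rows, and every pivot lies in the first 5 columns, so rank(C) = rank([C|b]) = 2.
The system is consistent.

yes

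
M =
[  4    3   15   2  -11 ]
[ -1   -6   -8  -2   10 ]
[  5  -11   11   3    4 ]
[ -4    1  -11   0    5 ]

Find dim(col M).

3

Row reduce to echelon form.
R2 ← R2 + (1/4)·R1: [0, -21/4, -17/4, -3/2, 29/4]
R3 ← R3 − (5/4)·R1: [0, -59/4, -31/4, 1/2, 71/4]
R4 ← R4 + R1: [0, 4, 4, 2, -6]
R3 ← R3 − (59/21)·R2: [0, 0, 88/21, 33/7, -55/21]
R4 ← R4 + (16/21)·R2: [0, 0, 16/21, 6/7, -10/21]
R4 ← R4 − (2/11)·R3: [0, 0, 0, 0, 0]
Echelon form has 3 nonzero rows, so rank(M) = 3.
The column space has dimension equal to the rank: 3.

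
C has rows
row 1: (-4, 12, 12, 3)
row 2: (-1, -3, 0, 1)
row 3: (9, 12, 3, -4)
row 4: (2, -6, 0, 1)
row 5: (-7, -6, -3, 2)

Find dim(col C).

3

Row reduce to echelon form.
R2 ← R2 − (1/4)·R1: [0, -6, -3, 1/4]
R3 ← R3 + (9/4)·R1: [0, 39, 30, 11/4]
R4 ← R4 + (1/2)·R1: [0, 0, 6, 5/2]
R5 ← R5 − (7/4)·R1: [0, -27, -24, -13/4]
R3 ← R3 + (13/2)·R2: [0, 0, 21/2, 35/8]
R5 ← R5 − (9/2)·R2: [0, 0, -21/2, -35/8]
R4 ← R4 − (4/7)·R3: [0, 0, 0, 0]
R5 ← R5 + R3: [0, 0, 0, 0]
Echelon form has 3 nonzero rows, so rank(C) = 3.
The column space has dimension equal to the rank: 3.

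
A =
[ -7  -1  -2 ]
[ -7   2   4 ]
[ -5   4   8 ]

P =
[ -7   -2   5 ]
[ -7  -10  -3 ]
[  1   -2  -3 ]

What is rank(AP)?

First compute AP:
[[ 54,  28, -26],
 [ 39, -14, -53],
 [ 15, -46, -61]]
Now row reduce the product.
R2 ← R2 − (13/18)·R1: [0, -308/9, -308/9]
R3 ← R3 − (5/18)·R1: [0, -484/9, -484/9]
R3 ← R3 − (11/7)·R2: [0, 0, 0]
2 nonzero rows, so rank(AP) = 2.

2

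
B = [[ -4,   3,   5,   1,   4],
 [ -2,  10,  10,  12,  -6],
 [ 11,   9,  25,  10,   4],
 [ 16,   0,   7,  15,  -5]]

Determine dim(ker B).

1

Row reduce to echelon form.
R2 ← R2 − (1/2)·R1: [0, 17/2, 15/2, 23/2, -8]
R3 ← R3 + (11/4)·R1: [0, 69/4, 155/4, 51/4, 15]
R4 ← R4 + (4)·R1: [0, 12, 27, 19, 11]
R3 ← R3 − (69/34)·R2: [0, 0, 400/17, -180/17, 531/17]
R4 ← R4 − (24/17)·R2: [0, 0, 279/17, 47/17, 379/17]
R4 ← R4 − (279/400)·R3: [0, 0, 0, 203/20, 203/400]
4 nonzero rows, so rank(B) = 4.
B has 5 columns; by rank–nullity, nullity = 5 − 4 = 1.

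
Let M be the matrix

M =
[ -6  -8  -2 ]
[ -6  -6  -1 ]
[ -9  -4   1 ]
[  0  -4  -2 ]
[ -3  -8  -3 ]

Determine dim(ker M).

Row reduce to echelon form.
R2 ← R2 − R1: [0, 2, 1]
R3 ← R3 − (3/2)·R1: [0, 8, 4]
R5 ← R5 − (1/2)·R1: [0, -4, -2]
R3 ← R3 − (4)·R2: [0, 0, 0]
R4 ← R4 + (2)·R2: [0, 0, 0]
R5 ← R5 + (2)·R2: [0, 0, 0]
2 nonzero rows, so rank(M) = 2.
M has 3 columns; by rank–nullity, nullity = 3 − 2 = 1.

1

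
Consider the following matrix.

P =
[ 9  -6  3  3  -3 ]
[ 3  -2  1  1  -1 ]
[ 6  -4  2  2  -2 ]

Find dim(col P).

1

Row reduce to echelon form.
R2 ← R2 − (1/3)·R1: [0, 0, 0, 0, 0]
R3 ← R3 − (2/3)·R1: [0, 0, 0, 0, 0]
Echelon form has 1 nonzero row, so rank(P) = 1.
The column space has dimension equal to the rank: 1.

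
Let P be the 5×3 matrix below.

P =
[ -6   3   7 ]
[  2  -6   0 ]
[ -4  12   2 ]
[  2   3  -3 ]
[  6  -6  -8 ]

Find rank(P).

Row reduce to echelon form.
R2 ← R2 + (1/3)·R1: [0, -5, 7/3]
R3 ← R3 − (2/3)·R1: [0, 10, -8/3]
R4 ← R4 + (1/3)·R1: [0, 4, -2/3]
R5 ← R5 + R1: [0, -3, -1]
R3 ← R3 + (2)·R2: [0, 0, 2]
R4 ← R4 + (4/5)·R2: [0, 0, 6/5]
R5 ← R5 − (3/5)·R2: [0, 0, -12/5]
R4 ← R4 − (3/5)·R3: [0, 0, 0]
R5 ← R5 + (6/5)·R3: [0, 0, 0]
Echelon form has 3 nonzero rows, so rank(P) = 3.

3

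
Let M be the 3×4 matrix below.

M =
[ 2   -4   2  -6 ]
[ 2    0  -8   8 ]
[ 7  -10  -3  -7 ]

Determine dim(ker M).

2

Row reduce to echelon form.
R2 ← R2 − R1: [0, 4, -10, 14]
R3 ← R3 − (7/2)·R1: [0, 4, -10, 14]
R3 ← R3 − R2: [0, 0, 0, 0]
2 nonzero rows, so rank(M) = 2.
M has 4 columns; by rank–nullity, nullity = 4 − 2 = 2.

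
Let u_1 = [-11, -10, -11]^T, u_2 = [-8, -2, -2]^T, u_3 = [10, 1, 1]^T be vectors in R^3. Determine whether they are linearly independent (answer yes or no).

Form the matrix with these vectors as rows and row reduce.
R2 ← R2 − (8/11)·R1: [0, 58/11, 6]
R3 ← R3 + (10/11)·R1: [0, -89/11, -9]
R3 ← R3 + (89/58)·R2: [0, 0, 6/29]
3 nonzero rows, so the 3 vectors span a space of dimension 3.
Since 3 = 3, the vectors are linearly independent.

yes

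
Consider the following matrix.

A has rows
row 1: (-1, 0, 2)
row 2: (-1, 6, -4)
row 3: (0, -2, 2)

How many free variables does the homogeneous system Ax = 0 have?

1

Row reduce to echelon form.
R2 ← R2 − R1: [0, 6, -6]
R3 ← R3 + (1/3)·R2: [0, 0, 0]
2 nonzero rows, so rank(A) = 2.
A has 3 columns; by rank–nullity, nullity = 3 − 2 = 1.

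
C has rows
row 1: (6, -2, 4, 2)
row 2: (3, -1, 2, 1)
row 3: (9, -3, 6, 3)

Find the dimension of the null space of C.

Row reduce to echelon form.
R2 ← R2 − (1/2)·R1: [0, 0, 0, 0]
R3 ← R3 − (3/2)·R1: [0, 0, 0, 0]
1 nonzero row, so rank(C) = 1.
C has 4 columns; by rank–nullity, nullity = 4 − 1 = 3.

3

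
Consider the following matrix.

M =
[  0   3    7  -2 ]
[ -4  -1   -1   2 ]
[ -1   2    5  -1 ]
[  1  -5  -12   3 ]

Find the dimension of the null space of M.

Row reduce to echelon form.
Swap R1 ↔ R2
R3 ← R3 − (1/4)·R1: [0, 9/4, 21/4, -3/2]
R4 ← R4 + (1/4)·R1: [0, -21/4, -49/4, 7/2]
R3 ← R3 − (3/4)·R2: [0, 0, 0, 0]
R4 ← R4 + (7/4)·R2: [0, 0, 0, 0]
2 nonzero rows, so rank(M) = 2.
M has 4 columns; by rank–nullity, nullity = 4 − 2 = 2.

2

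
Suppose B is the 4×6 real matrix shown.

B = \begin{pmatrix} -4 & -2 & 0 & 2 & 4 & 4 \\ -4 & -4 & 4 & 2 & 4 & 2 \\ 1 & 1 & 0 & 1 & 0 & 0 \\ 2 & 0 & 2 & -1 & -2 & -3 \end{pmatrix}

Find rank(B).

Row reduce to echelon form.
R2 ← R2 − R1: [0, -2, 4, 0, 0, -2]
R3 ← R3 + (1/4)·R1: [0, 1/2, 0, 3/2, 1, 1]
R4 ← R4 + (1/2)·R1: [0, -1, 2, 0, 0, -1]
R3 ← R3 + (1/4)·R2: [0, 0, 1, 3/2, 1, 1/2]
R4 ← R4 − (1/2)·R2: [0, 0, 0, 0, 0, 0]
Echelon form has 3 nonzero rows, so rank(B) = 3.

3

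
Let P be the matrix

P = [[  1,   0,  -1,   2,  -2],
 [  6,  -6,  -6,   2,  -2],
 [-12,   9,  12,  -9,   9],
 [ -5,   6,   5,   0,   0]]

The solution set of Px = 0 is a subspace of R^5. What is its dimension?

Row reduce to echelon form.
R2 ← R2 − (6)·R1: [0, -6, 0, -10, 10]
R3 ← R3 + (12)·R1: [0, 9, 0, 15, -15]
R4 ← R4 + (5)·R1: [0, 6, 0, 10, -10]
R3 ← R3 + (3/2)·R2: [0, 0, 0, 0, 0]
R4 ← R4 + R2: [0, 0, 0, 0, 0]
2 nonzero rows, so rank(P) = 2.
P has 5 columns; by rank–nullity, nullity = 5 − 2 = 3.

3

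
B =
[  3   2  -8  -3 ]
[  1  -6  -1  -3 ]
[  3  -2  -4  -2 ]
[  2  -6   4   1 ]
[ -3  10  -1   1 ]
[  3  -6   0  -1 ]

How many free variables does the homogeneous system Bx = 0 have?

Row reduce to echelon form.
R2 ← R2 − (1/3)·R1: [0, -20/3, 5/3, -2]
R3 ← R3 − R1: [0, -4, 4, 1]
R4 ← R4 − (2/3)·R1: [0, -22/3, 28/3, 3]
R5 ← R5 + R1: [0, 12, -9, -2]
R6 ← R6 − R1: [0, -8, 8, 2]
R3 ← R3 − (3/5)·R2: [0, 0, 3, 11/5]
R4 ← R4 − (11/10)·R2: [0, 0, 15/2, 26/5]
R5 ← R5 + (9/5)·R2: [0, 0, -6, -28/5]
R6 ← R6 − (6/5)·R2: [0, 0, 6, 22/5]
R4 ← R4 − (5/2)·R3: [0, 0, 0, -3/10]
R5 ← R5 + (2)·R3: [0, 0, 0, -6/5]
R6 ← R6 − (2)·R3: [0, 0, 0, 0]
R5 ← R5 − (4)·R4: [0, 0, 0, 0]
4 nonzero rows, so rank(B) = 4.
B has 4 columns; by rank–nullity, nullity = 4 − 4 = 0.

0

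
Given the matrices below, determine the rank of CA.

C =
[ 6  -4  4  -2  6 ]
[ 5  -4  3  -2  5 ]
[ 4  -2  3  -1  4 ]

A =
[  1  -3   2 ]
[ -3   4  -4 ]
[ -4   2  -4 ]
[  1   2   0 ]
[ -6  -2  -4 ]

2

First compute CA:
[[-36, -42, -12],
 [-27, -39,  -6],
 [-27, -24, -12]]
Now row reduce the product.
R2 ← R2 − (3/4)·R1: [0, -15/2, 3]
R3 ← R3 − (3/4)·R1: [0, 15/2, -3]
R3 ← R3 + R2: [0, 0, 0]
2 nonzero rows, so rank(CA) = 2.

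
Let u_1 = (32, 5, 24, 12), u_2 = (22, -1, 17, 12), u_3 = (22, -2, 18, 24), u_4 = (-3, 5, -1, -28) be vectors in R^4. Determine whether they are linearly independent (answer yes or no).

yes

Form the matrix with these vectors as rows and row reduce.
R2 ← R2 − (11/16)·R1: [0, -71/16, 1/2, 15/4]
R3 ← R3 − (11/16)·R1: [0, -87/16, 3/2, 63/4]
R4 ← R4 + (3/32)·R1: [0, 175/32, 5/4, -215/8]
R3 ← R3 − (87/71)·R2: [0, 0, 63/71, 792/71]
R4 ← R4 + (175/142)·R2: [0, 0, 265/142, -1580/71]
R4 ← R4 − (265/126)·R3: [0, 0, 0, -320/7]
4 nonzero rows, so the 4 vectors span a space of dimension 4.
Since 4 = 4, the vectors are linearly independent.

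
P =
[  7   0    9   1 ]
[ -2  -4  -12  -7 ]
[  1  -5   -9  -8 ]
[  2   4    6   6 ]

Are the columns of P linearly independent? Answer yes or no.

no

Row reduce P to echelon form.
R2 ← R2 + (2/7)·R1: [0, -4, -66/7, -47/7]
R3 ← R3 − (1/7)·R1: [0, -5, -72/7, -57/7]
R4 ← R4 − (2/7)·R1: [0, 4, 24/7, 40/7]
R3 ← R3 − (5/4)·R2: [0, 0, 3/2, 1/4]
R4 ← R4 + R2: [0, 0, -6, -1]
R4 ← R4 + (4)·R3: [0, 0, 0, 0]
3 pivots among 4 columns.
Only 3 < 4 pivot columns, so the columns are linearly dependent.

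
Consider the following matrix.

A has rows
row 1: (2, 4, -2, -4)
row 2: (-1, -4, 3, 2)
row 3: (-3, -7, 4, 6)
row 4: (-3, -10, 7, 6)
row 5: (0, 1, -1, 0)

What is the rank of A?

Row reduce to echelon form.
R2 ← R2 + (1/2)·R1: [0, -2, 2, 0]
R3 ← R3 + (3/2)·R1: [0, -1, 1, 0]
R4 ← R4 + (3/2)·R1: [0, -4, 4, 0]
R3 ← R3 − (1/2)·R2: [0, 0, 0, 0]
R4 ← R4 − (2)·R2: [0, 0, 0, 0]
R5 ← R5 + (1/2)·R2: [0, 0, 0, 0]
Echelon form has 2 nonzero rows, so rank(A) = 2.

2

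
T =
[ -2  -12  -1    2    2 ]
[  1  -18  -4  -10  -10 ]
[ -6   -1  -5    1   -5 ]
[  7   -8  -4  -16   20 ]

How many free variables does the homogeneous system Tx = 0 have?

Row reduce to echelon form.
R2 ← R2 + (1/2)·R1: [0, -24, -9/2, -9, -9]
R3 ← R3 − (3)·R1: [0, 35, -2, -5, -11]
R4 ← R4 + (7/2)·R1: [0, -50, -15/2, -9, 27]
R3 ← R3 + (35/24)·R2: [0, 0, -137/16, -145/8, -193/8]
R4 ← R4 − (25/12)·R2: [0, 0, 15/8, 39/4, 183/4]
R4 ← R4 + (30/137)·R3: [0, 0, 0, 792/137, 5544/137]
4 nonzero rows, so rank(T) = 4.
T has 5 columns; by rank–nullity, nullity = 5 − 4 = 1.

1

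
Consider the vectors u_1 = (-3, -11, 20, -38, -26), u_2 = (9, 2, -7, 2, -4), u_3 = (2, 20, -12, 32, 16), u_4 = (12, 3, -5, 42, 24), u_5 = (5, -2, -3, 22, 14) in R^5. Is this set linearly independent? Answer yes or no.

yes

Form the matrix with these vectors as rows and row reduce.
R2 ← R2 + (3)·R1: [0, -31, 53, -112, -82]
R3 ← R3 + (2/3)·R1: [0, 38/3, 4/3, 20/3, -4/3]
R4 ← R4 + (4)·R1: [0, -41, 75, -110, -80]
R5 ← R5 + (5/3)·R1: [0, -61/3, 91/3, -124/3, -88/3]
R3 ← R3 + (38/93)·R2: [0, 0, 2138/93, -1212/31, -1080/31]
R4 ← R4 − (41/31)·R2: [0, 0, 152/31, 1182/31, 882/31]
R5 ← R5 − (61/93)·R2: [0, 0, -412/93, 996/31, 758/31]
R4 ← R4 − (228/1069)·R3: [0, 0, 0, 49674/1069, 38358/1069]
R5 ← R5 + (206/1069)·R3: [0, 0, 0, 26292/1069, 18962/1069]
R5 ← R5 − (4382/8279)·R4: [0, 0, 0, 0, -10382/8279]
5 nonzero rows, so the 5 vectors span a space of dimension 5.
Since 5 = 5, the vectors are linearly independent.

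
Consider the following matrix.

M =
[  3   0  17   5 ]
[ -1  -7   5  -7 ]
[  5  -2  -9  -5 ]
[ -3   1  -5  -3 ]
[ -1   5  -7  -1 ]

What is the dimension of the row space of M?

Row reduce to echelon form.
R2 ← R2 + (1/3)·R1: [0, -7, 32/3, -16/3]
R3 ← R3 − (5/3)·R1: [0, -2, -112/3, -40/3]
R4 ← R4 + R1: [0, 1, 12, 2]
R5 ← R5 + (1/3)·R1: [0, 5, -4/3, 2/3]
R3 ← R3 − (2/7)·R2: [0, 0, -848/21, -248/21]
R4 ← R4 + (1/7)·R2: [0, 0, 284/21, 26/21]
R5 ← R5 + (5/7)·R2: [0, 0, 44/7, -22/7]
R4 ← R4 + (71/212)·R3: [0, 0, 0, -144/53]
R5 ← R5 + (33/212)·R3: [0, 0, 0, -264/53]
R5 ← R5 − (11/6)·R4: [0, 0, 0, 0]
Echelon form has 4 nonzero rows, so rank(M) = 4.
The row space has dimension equal to the rank: 4.

4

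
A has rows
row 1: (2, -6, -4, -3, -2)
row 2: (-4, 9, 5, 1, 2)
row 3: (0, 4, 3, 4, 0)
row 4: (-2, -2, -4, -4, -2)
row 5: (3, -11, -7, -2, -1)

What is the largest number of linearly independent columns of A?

4

Row reduce to echelon form.
R2 ← R2 + (2)·R1: [0, -3, -3, -5, -2]
R4 ← R4 + R1: [0, -8, -8, -7, -4]
R5 ← R5 − (3/2)·R1: [0, -2, -1, 5/2, 2]
R3 ← R3 + (4/3)·R2: [0, 0, -1, -8/3, -8/3]
R4 ← R4 − (8/3)·R2: [0, 0, 0, 19/3, 4/3]
R5 ← R5 − (2/3)·R2: [0, 0, 1, 35/6, 10/3]
R5 ← R5 + R3: [0, 0, 0, 19/6, 2/3]
R5 ← R5 − (1/2)·R4: [0, 0, 0, 0, 0]
Echelon form has 4 nonzero rows, so rank(A) = 4.
The rank gives the maximum number of linearly independent columns: 4.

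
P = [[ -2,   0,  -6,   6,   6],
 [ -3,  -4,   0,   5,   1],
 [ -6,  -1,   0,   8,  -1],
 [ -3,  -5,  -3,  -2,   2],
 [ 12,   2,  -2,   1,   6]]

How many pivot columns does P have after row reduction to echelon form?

Row reduce to echelon form.
R2 ← R2 − (3/2)·R1: [0, -4, 9, -4, -8]
R3 ← R3 − (3)·R1: [0, -1, 18, -10, -19]
R4 ← R4 − (3/2)·R1: [0, -5, 6, -11, -7]
R5 ← R5 + (6)·R1: [0, 2, -38, 37, 42]
R3 ← R3 − (1/4)·R2: [0, 0, 63/4, -9, -17]
R4 ← R4 − (5/4)·R2: [0, 0, -21/4, -6, 3]
R5 ← R5 + (1/2)·R2: [0, 0, -67/2, 35, 38]
R4 ← R4 + (1/3)·R3: [0, 0, 0, -9, -8/3]
R5 ← R5 + (134/63)·R3: [0, 0, 0, 111/7, 116/63]
R5 ← R5 + (37/21)·R4: [0, 0, 0, 0, -20/7]
Echelon form has 5 nonzero rows, so rank(P) = 5.
Each nonzero row contributes one pivot column: 5 pivot columns.

5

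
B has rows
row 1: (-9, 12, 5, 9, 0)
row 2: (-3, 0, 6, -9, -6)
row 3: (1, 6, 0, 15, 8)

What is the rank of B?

Row reduce to echelon form.
R2 ← R2 − (1/3)·R1: [0, -4, 13/3, -12, -6]
R3 ← R3 + (1/9)·R1: [0, 22/3, 5/9, 16, 8]
R3 ← R3 + (11/6)·R2: [0, 0, 17/2, -6, -3]
Echelon form has 3 nonzero rows, so rank(B) = 3.

3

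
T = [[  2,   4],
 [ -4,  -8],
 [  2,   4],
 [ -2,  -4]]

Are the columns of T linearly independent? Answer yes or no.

no

Row reduce T to echelon form.
R2 ← R2 + (2)·R1: [0, 0]
R3 ← R3 − R1: [0, 0]
R4 ← R4 + R1: [0, 0]
1 pivot among 2 columns.
Only 1 < 2 pivot columns, so the columns are linearly dependent.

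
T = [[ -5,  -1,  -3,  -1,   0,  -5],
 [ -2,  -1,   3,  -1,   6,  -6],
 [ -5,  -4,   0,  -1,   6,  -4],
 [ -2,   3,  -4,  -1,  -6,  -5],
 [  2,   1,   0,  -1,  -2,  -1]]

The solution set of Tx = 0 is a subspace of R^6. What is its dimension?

2

Row reduce to echelon form.
R2 ← R2 − (2/5)·R1: [0, -3/5, 21/5, -3/5, 6, -4]
R3 ← R3 − R1: [0, -3, 3, 0, 6, 1]
R4 ← R4 − (2/5)·R1: [0, 17/5, -14/5, -3/5, -6, -3]
R5 ← R5 + (2/5)·R1: [0, 3/5, -6/5, -7/5, -2, -3]
R3 ← R3 − (5)·R2: [0, 0, -18, 3, -24, 21]
R4 ← R4 + (17/3)·R2: [0, 0, 21, -4, 28, -77/3]
R5 ← R5 + R2: [0, 0, 3, -2, 4, -7]
R4 ← R4 + (7/6)·R3: [0, 0, 0, -1/2, 0, -7/6]
R5 ← R5 + (1/6)·R3: [0, 0, 0, -3/2, 0, -7/2]
R5 ← R5 − (3)·R4: [0, 0, 0, 0, 0, 0]
4 nonzero rows, so rank(T) = 4.
T has 6 columns; by rank–nullity, nullity = 6 − 4 = 2.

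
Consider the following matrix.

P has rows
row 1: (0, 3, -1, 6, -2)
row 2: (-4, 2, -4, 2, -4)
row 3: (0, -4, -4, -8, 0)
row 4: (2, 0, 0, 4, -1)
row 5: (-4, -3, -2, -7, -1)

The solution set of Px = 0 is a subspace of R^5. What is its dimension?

Row reduce to echelon form.
Swap R1 ↔ R2
R4 ← R4 + (1/2)·R1: [0, 1, -2, 5, -3]
R5 ← R5 − R1: [0, -5, 2, -9, 3]
R3 ← R3 + (4/3)·R2: [0, 0, -16/3, 0, -8/3]
R4 ← R4 − (1/3)·R2: [0, 0, -5/3, 3, -7/3]
R5 ← R5 + (5/3)·R2: [0, 0, 1/3, 1, -1/3]
R4 ← R4 − (5/16)·R3: [0, 0, 0, 3, -3/2]
R5 ← R5 + (1/16)·R3: [0, 0, 0, 1, -1/2]
R5 ← R5 − (1/3)·R4: [0, 0, 0, 0, 0]
4 nonzero rows, so rank(P) = 4.
P has 5 columns; by rank–nullity, nullity = 5 − 4 = 1.

1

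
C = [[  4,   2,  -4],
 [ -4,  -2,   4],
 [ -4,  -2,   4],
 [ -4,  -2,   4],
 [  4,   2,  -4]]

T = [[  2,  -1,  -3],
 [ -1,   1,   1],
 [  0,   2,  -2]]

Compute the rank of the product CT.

First compute CT:
[[  6, -10,  -2],
 [ -6,  10,   2],
 [ -6,  10,   2],
 [ -6,  10,   2],
 [  6, -10,  -2]]
Now row reduce the product.
R2 ← R2 + R1: [0, 0, 0]
R3 ← R3 + R1: [0, 0, 0]
R4 ← R4 + R1: [0, 0, 0]
R5 ← R5 − R1: [0, 0, 0]
1 nonzero row, so rank(CT) = 1.

1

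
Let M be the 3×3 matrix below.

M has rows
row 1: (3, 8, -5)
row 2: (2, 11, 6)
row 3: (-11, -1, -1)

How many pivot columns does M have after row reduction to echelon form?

3

Row reduce to echelon form.
R2 ← R2 − (2/3)·R1: [0, 17/3, 28/3]
R3 ← R3 + (11/3)·R1: [0, 85/3, -58/3]
R3 ← R3 − (5)·R2: [0, 0, -66]
Echelon form has 3 nonzero rows, so rank(M) = 3.
Each nonzero row contributes one pivot column: 3 pivot columns.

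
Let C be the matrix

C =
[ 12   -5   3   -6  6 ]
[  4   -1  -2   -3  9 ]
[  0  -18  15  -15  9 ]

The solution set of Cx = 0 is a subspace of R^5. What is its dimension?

Row reduce to echelon form.
R2 ← R2 − (1/3)·R1: [0, 2/3, -3, -1, 7]
R3 ← R3 + (27)·R2: [0, 0, -66, -42, 198]
3 nonzero rows, so rank(C) = 3.
C has 5 columns; by rank–nullity, nullity = 5 − 3 = 2.

2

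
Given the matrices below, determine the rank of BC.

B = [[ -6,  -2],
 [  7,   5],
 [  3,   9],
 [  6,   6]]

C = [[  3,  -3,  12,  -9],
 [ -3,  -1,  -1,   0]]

2

First compute BC:
[[-12,  20, -70,  54],
 [  6, -26,  79, -63],
 [-18, -18,  27, -27],
 [  0, -24,  66, -54]]
Now row reduce the product.
R2 ← R2 + (1/2)·R1: [0, -16, 44, -36]
R3 ← R3 − (3/2)·R1: [0, -48, 132, -108]
R3 ← R3 − (3)·R2: [0, 0, 0, 0]
R4 ← R4 − (3/2)·R2: [0, 0, 0, 0]
2 nonzero rows, so rank(BC) = 2.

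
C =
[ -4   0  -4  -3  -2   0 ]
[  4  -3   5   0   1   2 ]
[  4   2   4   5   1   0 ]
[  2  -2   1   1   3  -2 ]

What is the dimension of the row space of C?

4

Row reduce to echelon form.
R2 ← R2 + R1: [0, -3, 1, -3, -1, 2]
R3 ← R3 + R1: [0, 2, 0, 2, -1, 0]
R4 ← R4 + (1/2)·R1: [0, -2, -1, -1/2, 2, -2]
R3 ← R3 + (2/3)·R2: [0, 0, 2/3, 0, -5/3, 4/3]
R4 ← R4 − (2/3)·R2: [0, 0, -5/3, 3/2, 8/3, -10/3]
R4 ← R4 + (5/2)·R3: [0, 0, 0, 3/2, -3/2, 0]
Echelon form has 4 nonzero rows, so rank(C) = 4.
The row space has dimension equal to the rank: 4.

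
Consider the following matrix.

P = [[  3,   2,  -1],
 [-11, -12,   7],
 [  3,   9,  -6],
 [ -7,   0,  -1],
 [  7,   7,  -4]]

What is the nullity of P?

Row reduce to echelon form.
R2 ← R2 + (11/3)·R1: [0, -14/3, 10/3]
R3 ← R3 − R1: [0, 7, -5]
R4 ← R4 + (7/3)·R1: [0, 14/3, -10/3]
R5 ← R5 − (7/3)·R1: [0, 7/3, -5/3]
R3 ← R3 + (3/2)·R2: [0, 0, 0]
R4 ← R4 + R2: [0, 0, 0]
R5 ← R5 + (1/2)·R2: [0, 0, 0]
2 nonzero rows, so rank(P) = 2.
P has 3 columns; by rank–nullity, nullity = 3 − 2 = 1.

1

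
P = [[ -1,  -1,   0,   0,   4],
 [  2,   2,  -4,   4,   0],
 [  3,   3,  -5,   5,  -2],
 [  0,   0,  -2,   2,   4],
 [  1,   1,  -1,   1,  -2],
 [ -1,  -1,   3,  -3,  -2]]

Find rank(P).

2

Row reduce to echelon form.
R2 ← R2 + (2)·R1: [0, 0, -4, 4, 8]
R3 ← R3 + (3)·R1: [0, 0, -5, 5, 10]
R5 ← R5 + R1: [0, 0, -1, 1, 2]
R6 ← R6 − R1: [0, 0, 3, -3, -6]
R3 ← R3 − (5/4)·R2: [0, 0, 0, 0, 0]
R4 ← R4 − (1/2)·R2: [0, 0, 0, 0, 0]
R5 ← R5 − (1/4)·R2: [0, 0, 0, 0, 0]
R6 ← R6 + (3/4)·R2: [0, 0, 0, 0, 0]
Echelon form has 2 nonzero rows, so rank(P) = 2.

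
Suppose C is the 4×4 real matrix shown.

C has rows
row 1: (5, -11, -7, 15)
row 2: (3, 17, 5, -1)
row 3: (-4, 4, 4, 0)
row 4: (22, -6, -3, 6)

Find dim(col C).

Row reduce to echelon form.
R2 ← R2 − (3/5)·R1: [0, 118/5, 46/5, -10]
R3 ← R3 + (4/5)·R1: [0, -24/5, -8/5, 12]
R4 ← R4 − (22/5)·R1: [0, 212/5, 139/5, -60]
R3 ← R3 + (12/59)·R2: [0, 0, 16/59, 588/59]
R4 ← R4 − (106/59)·R2: [0, 0, 665/59, -2480/59]
R4 ← R4 − (665/16)·R3: [0, 0, 0, -1825/4]
Echelon form has 4 nonzero rows, so rank(C) = 4.
The column space has dimension equal to the rank: 4.

4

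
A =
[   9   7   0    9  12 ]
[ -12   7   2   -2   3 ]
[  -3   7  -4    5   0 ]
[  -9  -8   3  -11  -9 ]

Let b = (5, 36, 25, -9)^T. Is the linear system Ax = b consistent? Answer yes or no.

Row reduce the augmented matrix [A | b].
R2 ← R2 + (4/3)·R1: [0, 49/3, 2, 10, 19, 128/3]
R3 ← R3 + (1/3)·R1: [0, 28/3, -4, 8, 4, 80/3]
R4 ← R4 + R1: [0, -1, 3, -2, 3, -4]
R3 ← R3 − (4/7)·R2: [0, 0, -36/7, 16/7, -48/7, 16/7]
R4 ← R4 + (3/49)·R2: [0, 0, 153/49, -68/49, 204/49, -68/49]
R4 ← R4 + (17/28)·R3: [0, 0, 0, 0, 0, 0]
The echelon form has 3 nonzero rows, and every pivot lies in the first 5 columns, so rank(A) = rank([A|b]) = 3.
The system is consistent.

yes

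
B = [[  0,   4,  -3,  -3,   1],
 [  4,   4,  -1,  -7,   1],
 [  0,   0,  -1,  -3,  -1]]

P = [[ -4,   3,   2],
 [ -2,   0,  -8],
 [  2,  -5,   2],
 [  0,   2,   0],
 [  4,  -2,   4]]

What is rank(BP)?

First compute BP:
[[-10,   7, -34],
 [-22,   1, -22],
 [ -6,   1,  -6]]
Now row reduce the product.
R2 ← R2 − (11/5)·R1: [0, -72/5, 264/5]
R3 ← R3 − (3/5)·R1: [0, -16/5, 72/5]
R3 ← R3 − (2/9)·R2: [0, 0, 8/3]
3 nonzero rows, so rank(BP) = 3.

3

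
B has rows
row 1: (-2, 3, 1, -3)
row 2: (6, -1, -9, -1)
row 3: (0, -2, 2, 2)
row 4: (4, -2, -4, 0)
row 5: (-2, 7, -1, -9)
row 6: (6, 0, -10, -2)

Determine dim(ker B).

1

Row reduce to echelon form.
R2 ← R2 + (3)·R1: [0, 8, -6, -10]
R4 ← R4 + (2)·R1: [0, 4, -2, -6]
R5 ← R5 − R1: [0, 4, -2, -6]
R6 ← R6 + (3)·R1: [0, 9, -7, -11]
R3 ← R3 + (1/4)·R2: [0, 0, 1/2, -1/2]
R4 ← R4 − (1/2)·R2: [0, 0, 1, -1]
R5 ← R5 − (1/2)·R2: [0, 0, 1, -1]
R6 ← R6 − (9/8)·R2: [0, 0, -1/4, 1/4]
R4 ← R4 − (2)·R3: [0, 0, 0, 0]
R5 ← R5 − (2)·R3: [0, 0, 0, 0]
R6 ← R6 + (1/2)·R3: [0, 0, 0, 0]
3 nonzero rows, so rank(B) = 3.
B has 4 columns; by rank–nullity, nullity = 4 − 3 = 1.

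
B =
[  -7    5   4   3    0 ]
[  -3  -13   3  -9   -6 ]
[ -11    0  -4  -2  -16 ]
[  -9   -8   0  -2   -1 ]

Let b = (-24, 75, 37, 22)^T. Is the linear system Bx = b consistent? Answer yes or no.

Row reduce the augmented matrix [B | b].
R2 ← R2 − (3/7)·R1: [0, -106/7, 9/7, -72/7, -6, 597/7]
R3 ← R3 − (11/7)·R1: [0, -55/7, -72/7, -47/7, -16, 523/7]
R4 ← R4 − (9/7)·R1: [0, -101/7, -36/7, -41/7, -1, 370/7]
R3 ← R3 − (55/106)·R2: [0, 0, -1161/106, -73/53, -683/53, 3229/106]
R4 ← R4 − (101/106)·R2: [0, 0, -675/106, 209/53, 250/53, -3011/106]
R4 ← R4 − (25/43)·R3: [0, 0, 0, 204/43, 525/43, -1983/43]
The echelon form has 4 nonzero rows, and every pivot lies in the first 5 columns, so rank(B) = rank([B|b]) = 4.
The system is consistent.

yes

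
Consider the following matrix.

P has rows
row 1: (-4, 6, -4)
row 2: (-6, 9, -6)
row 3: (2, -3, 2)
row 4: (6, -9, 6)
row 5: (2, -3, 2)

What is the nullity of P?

2

Row reduce to echelon form.
R2 ← R2 − (3/2)·R1: [0, 0, 0]
R3 ← R3 + (1/2)·R1: [0, 0, 0]
R4 ← R4 + (3/2)·R1: [0, 0, 0]
R5 ← R5 + (1/2)·R1: [0, 0, 0]
1 nonzero row, so rank(P) = 1.
P has 3 columns; by rank–nullity, nullity = 3 − 1 = 2.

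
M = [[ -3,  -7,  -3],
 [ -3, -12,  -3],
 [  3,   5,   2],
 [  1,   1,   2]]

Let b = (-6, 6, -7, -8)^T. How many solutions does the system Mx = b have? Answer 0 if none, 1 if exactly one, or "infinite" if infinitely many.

0

Row reduce the augmented matrix [M | b].
R2 ← R2 − R1: [0, -5, 0, 12]
R3 ← R3 + R1: [0, -2, -1, -13]
R4 ← R4 + (1/3)·R1: [0, -4/3, 1, -10]
R3 ← R3 − (2/5)·R2: [0, 0, -1, -89/5]
R4 ← R4 − (4/15)·R2: [0, 0, 1, -66/5]
R4 ← R4 + R3: [0, 0, 0, -31]
The echelon form has 4 nonzero rows; the last pivot sits in the augmented column, so rank(M) = 3 but rank([M|b]) = 4.
Since the ranks differ, the system is inconsistent.
It has no solutions.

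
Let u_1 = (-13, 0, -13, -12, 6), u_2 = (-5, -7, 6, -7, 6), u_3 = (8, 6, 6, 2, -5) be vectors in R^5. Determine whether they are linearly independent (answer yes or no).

Form the matrix with these vectors as rows and row reduce.
R2 ← R2 − (5/13)·R1: [0, -7, 11, -31/13, 48/13]
R3 ← R3 + (8/13)·R1: [0, 6, -2, -70/13, -17/13]
R3 ← R3 + (6/7)·R2: [0, 0, 52/7, -52/7, 13/7]
3 nonzero rows, so the 3 vectors span a space of dimension 3.
Since 3 = 3, the vectors are linearly independent.

yes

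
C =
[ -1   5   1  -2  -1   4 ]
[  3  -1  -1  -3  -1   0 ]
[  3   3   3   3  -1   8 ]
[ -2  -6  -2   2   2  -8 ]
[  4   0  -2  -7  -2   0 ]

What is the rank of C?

Row reduce to echelon form.
R2 ← R2 + (3)·R1: [0, 14, 2, -9, -4, 12]
R3 ← R3 + (3)·R1: [0, 18, 6, -3, -4, 20]
R4 ← R4 − (2)·R1: [0, -16, -4, 6, 4, -16]
R5 ← R5 + (4)·R1: [0, 20, 2, -15, -6, 16]
R3 ← R3 − (9/7)·R2: [0, 0, 24/7, 60/7, 8/7, 32/7]
R4 ← R4 + (8/7)·R2: [0, 0, -12/7, -30/7, -4/7, -16/7]
R5 ← R5 − (10/7)·R2: [0, 0, -6/7, -15/7, -2/7, -8/7]
R4 ← R4 + (1/2)·R3: [0, 0, 0, 0, 0, 0]
R5 ← R5 + (1/4)·R3: [0, 0, 0, 0, 0, 0]
Echelon form has 3 nonzero rows, so rank(C) = 3.

3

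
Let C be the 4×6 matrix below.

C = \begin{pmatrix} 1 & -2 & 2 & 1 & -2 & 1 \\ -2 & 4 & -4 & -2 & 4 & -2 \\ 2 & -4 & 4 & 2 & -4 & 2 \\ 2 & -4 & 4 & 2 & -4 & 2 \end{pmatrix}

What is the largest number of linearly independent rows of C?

1

Row reduce to echelon form.
R2 ← R2 + (2)·R1: [0, 0, 0, 0, 0, 0]
R3 ← R3 − (2)·R1: [0, 0, 0, 0, 0, 0]
R4 ← R4 − (2)·R1: [0, 0, 0, 0, 0, 0]
Echelon form has 1 nonzero row, so rank(C) = 1.
The rank gives the maximum number of linearly independent rows: 1.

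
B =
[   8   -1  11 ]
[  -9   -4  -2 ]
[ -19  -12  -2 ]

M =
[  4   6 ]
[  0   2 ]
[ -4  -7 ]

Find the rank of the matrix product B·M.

First compute BM:
[[-12, -31],
 [-28, -48],
 [-68, -124]]
Now row reduce the product.
R2 ← R2 − (7/3)·R1: [0, 73/3]
R3 ← R3 − (17/3)·R1: [0, 155/3]
R3 ← R3 − (155/73)·R2: [0, 0]
2 nonzero rows, so rank(BM) = 2.

2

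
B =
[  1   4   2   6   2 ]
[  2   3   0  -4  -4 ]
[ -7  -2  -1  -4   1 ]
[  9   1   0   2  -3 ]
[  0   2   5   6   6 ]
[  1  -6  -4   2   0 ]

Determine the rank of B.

Row reduce to echelon form.
R2 ← R2 − (2)·R1: [0, -5, -4, -16, -8]
R3 ← R3 + (7)·R1: [0, 26, 13, 38, 15]
R4 ← R4 − (9)·R1: [0, -35, -18, -52, -21]
R6 ← R6 − R1: [0, -10, -6, -4, -2]
R3 ← R3 + (26/5)·R2: [0, 0, -39/5, -226/5, -133/5]
R4 ← R4 − (7)·R2: [0, 0, 10, 60, 35]
R5 ← R5 + (2/5)·R2: [0, 0, 17/5, -2/5, 14/5]
R6 ← R6 − (2)·R2: [0, 0, 2, 28, 14]
R4 ← R4 + (50/39)·R3: [0, 0, 0, 80/39, 35/39]
R5 ← R5 + (17/39)·R3: [0, 0, 0, -784/39, -343/39]
R6 ← R6 + (10/39)·R3: [0, 0, 0, 640/39, 280/39]
R5 ← R5 + (49/5)·R4: [0, 0, 0, 0, 0]
R6 ← R6 − (8)·R4: [0, 0, 0, 0, 0]
Echelon form has 4 nonzero rows, so rank(B) = 4.

4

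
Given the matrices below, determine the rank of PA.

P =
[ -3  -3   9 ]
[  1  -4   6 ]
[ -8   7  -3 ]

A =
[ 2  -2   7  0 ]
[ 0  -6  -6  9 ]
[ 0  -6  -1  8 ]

2

First compute PA:
[[ -6, -30, -12,  45],
 [  2, -14,  25,  12],
 [-16,  -8, -95,  39]]
Now row reduce the product.
R2 ← R2 + (1/3)·R1: [0, -24, 21, 27]
R3 ← R3 − (8/3)·R1: [0, 72, -63, -81]
R3 ← R3 + (3)·R2: [0, 0, 0, 0]
2 nonzero rows, so rank(PA) = 2.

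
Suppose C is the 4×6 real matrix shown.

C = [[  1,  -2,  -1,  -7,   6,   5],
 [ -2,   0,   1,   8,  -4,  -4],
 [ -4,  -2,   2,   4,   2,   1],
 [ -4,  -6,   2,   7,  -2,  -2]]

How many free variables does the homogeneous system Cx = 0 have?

2

Row reduce to echelon form.
R2 ← R2 + (2)·R1: [0, -4, -1, -6, 8, 6]
R3 ← R3 + (4)·R1: [0, -10, -2, -24, 26, 21]
R4 ← R4 + (4)·R1: [0, -14, -2, -21, 22, 18]
R3 ← R3 − (5/2)·R2: [0, 0, 1/2, -9, 6, 6]
R4 ← R4 − (7/2)·R2: [0, 0, 3/2, 0, -6, -3]
R4 ← R4 − (3)·R3: [0, 0, 0, 27, -24, -21]
4 nonzero rows, so rank(C) = 4.
C has 6 columns; by rank–nullity, nullity = 6 − 4 = 2.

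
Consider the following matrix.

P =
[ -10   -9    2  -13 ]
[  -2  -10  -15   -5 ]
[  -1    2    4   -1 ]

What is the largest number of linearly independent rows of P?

Row reduce to echelon form.
R2 ← R2 − (1/5)·R1: [0, -41/5, -77/5, -12/5]
R3 ← R3 − (1/10)·R1: [0, 29/10, 19/5, 3/10]
R3 ← R3 + (29/82)·R2: [0, 0, -135/82, -45/82]
Echelon form has 3 nonzero rows, so rank(P) = 3.
The rank gives the maximum number of linearly independent rows: 3.

3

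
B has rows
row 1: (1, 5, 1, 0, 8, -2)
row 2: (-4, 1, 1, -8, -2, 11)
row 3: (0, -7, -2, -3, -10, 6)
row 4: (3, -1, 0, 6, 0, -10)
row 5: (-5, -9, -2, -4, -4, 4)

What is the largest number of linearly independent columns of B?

5

Row reduce to echelon form.
R2 ← R2 + (4)·R1: [0, 21, 5, -8, 30, 3]
R4 ← R4 − (3)·R1: [0, -16, -3, 6, -24, -4]
R5 ← R5 + (5)·R1: [0, 16, 3, -4, 36, -6]
R3 ← R3 + (1/3)·R2: [0, 0, -1/3, -17/3, 0, 7]
R4 ← R4 + (16/21)·R2: [0, 0, 17/21, -2/21, -8/7, -12/7]
R5 ← R5 − (16/21)·R2: [0, 0, -17/21, 44/21, 92/7, -58/7]
R4 ← R4 + (17/7)·R3: [0, 0, 0, -97/7, -8/7, 107/7]
R5 ← R5 − (17/7)·R3: [0, 0, 0, 111/7, 92/7, -177/7]
R5 ← R5 + (111/97)·R4: [0, 0, 0, 0, 1148/97, -756/97]
Echelon form has 5 nonzero rows, so rank(B) = 5.
The rank gives the maximum number of linearly independent columns: 5.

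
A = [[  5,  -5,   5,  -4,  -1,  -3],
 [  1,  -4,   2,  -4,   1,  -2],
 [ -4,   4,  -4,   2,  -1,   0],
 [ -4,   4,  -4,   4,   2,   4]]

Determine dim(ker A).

3

Row reduce to echelon form.
R2 ← R2 − (1/5)·R1: [0, -3, 1, -16/5, 6/5, -7/5]
R3 ← R3 + (4/5)·R1: [0, 0, 0, -6/5, -9/5, -12/5]
R4 ← R4 + (4/5)·R1: [0, 0, 0, 4/5, 6/5, 8/5]
R4 ← R4 + (2/3)·R3: [0, 0, 0, 0, 0, 0]
3 nonzero rows, so rank(A) = 3.
A has 6 columns; by rank–nullity, nullity = 6 − 3 = 3.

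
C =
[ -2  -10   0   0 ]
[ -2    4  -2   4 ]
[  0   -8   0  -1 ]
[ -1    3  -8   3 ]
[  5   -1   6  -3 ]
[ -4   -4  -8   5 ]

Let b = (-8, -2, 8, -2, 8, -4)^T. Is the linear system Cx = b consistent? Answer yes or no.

Row reduce the augmented matrix [C | b].
R2 ← R2 − R1: [0, 14, -2, 4, 6]
R4 ← R4 − (1/2)·R1: [0, 8, -8, 3, 2]
R5 ← R5 + (5/2)·R1: [0, -26, 6, -3, -12]
R6 ← R6 − (2)·R1: [0, 16, -8, 5, 12]
R3 ← R3 + (4/7)·R2: [0, 0, -8/7, 9/7, 80/7]
R4 ← R4 − (4/7)·R2: [0, 0, -48/7, 5/7, -10/7]
R5 ← R5 + (13/7)·R2: [0, 0, 16/7, 31/7, -6/7]
R6 ← R6 − (8/7)·R2: [0, 0, -40/7, 3/7, 36/7]
R4 ← R4 − (6)·R3: [0, 0, 0, -7, -70]
R5 ← R5 + (2)·R3: [0, 0, 0, 7, 22]
R6 ← R6 − (5)·R3: [0, 0, 0, -6, -52]
R5 ← R5 + R4: [0, 0, 0, 0, -48]
R6 ← R6 − (6/7)·R4: [0, 0, 0, 0, 8]
R6 ← R6 + (1/6)·R5: [0, 0, 0, 0, 0]
The echelon form has 5 nonzero rows; the last pivot sits in the augmented column, so rank(C) = 4 but rank([C|b]) = 5.
Since the ranks differ, the system is inconsistent.

no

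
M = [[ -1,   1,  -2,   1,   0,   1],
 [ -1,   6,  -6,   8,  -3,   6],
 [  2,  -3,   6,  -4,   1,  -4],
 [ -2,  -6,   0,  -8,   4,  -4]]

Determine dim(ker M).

Row reduce to echelon form.
R2 ← R2 − R1: [0, 5, -4, 7, -3, 5]
R3 ← R3 + (2)·R1: [0, -1, 2, -2, 1, -2]
R4 ← R4 − (2)·R1: [0, -8, 4, -10, 4, -6]
R3 ← R3 + (1/5)·R2: [0, 0, 6/5, -3/5, 2/5, -1]
R4 ← R4 + (8/5)·R2: [0, 0, -12/5, 6/5, -4/5, 2]
R4 ← R4 + (2)·R3: [0, 0, 0, 0, 0, 0]
3 nonzero rows, so rank(M) = 3.
M has 6 columns; by rank–nullity, nullity = 6 − 3 = 3.

3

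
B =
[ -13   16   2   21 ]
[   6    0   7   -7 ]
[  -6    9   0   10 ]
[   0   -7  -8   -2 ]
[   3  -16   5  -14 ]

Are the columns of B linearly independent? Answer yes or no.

Row reduce B to echelon form.
R2 ← R2 + (6/13)·R1: [0, 96/13, 103/13, 35/13]
R3 ← R3 − (6/13)·R1: [0, 21/13, -12/13, 4/13]
R5 ← R5 + (3/13)·R1: [0, -160/13, 71/13, -119/13]
R3 ← R3 − (7/32)·R2: [0, 0, -85/32, -9/32]
R4 ← R4 + (91/96)·R2: [0, 0, -47/96, 53/96]
R5 ← R5 + (5/3)·R2: [0, 0, 56/3, -14/3]
R4 ← R4 − (47/255)·R3: [0, 0, 0, 154/255]
R5 ← R5 + (1792/255)·R3: [0, 0, 0, -1694/255]
R5 ← R5 + (11)·R4: [0, 0, 0, 0]
4 pivots among 4 columns.
Every column is a pivot column, so the columns are linearly independent.

yes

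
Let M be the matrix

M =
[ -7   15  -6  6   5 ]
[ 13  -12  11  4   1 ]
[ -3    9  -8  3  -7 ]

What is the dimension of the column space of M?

Row reduce to echelon form.
R2 ← R2 + (13/7)·R1: [0, 111/7, -1/7, 106/7, 72/7]
R3 ← R3 − (3/7)·R1: [0, 18/7, -38/7, 3/7, -64/7]
R3 ← R3 − (6/37)·R2: [0, 0, -200/37, -75/37, -400/37]
Echelon form has 3 nonzero rows, so rank(M) = 3.
The column space has dimension equal to the rank: 3.

3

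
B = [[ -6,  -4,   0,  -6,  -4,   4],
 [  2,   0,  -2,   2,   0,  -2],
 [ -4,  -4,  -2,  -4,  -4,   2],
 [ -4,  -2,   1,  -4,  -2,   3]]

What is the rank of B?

2

Row reduce to echelon form.
R2 ← R2 + (1/3)·R1: [0, -4/3, -2, 0, -4/3, -2/3]
R3 ← R3 − (2/3)·R1: [0, -4/3, -2, 0, -4/3, -2/3]
R4 ← R4 − (2/3)·R1: [0, 2/3, 1, 0, 2/3, 1/3]
R3 ← R3 − R2: [0, 0, 0, 0, 0, 0]
R4 ← R4 + (1/2)·R2: [0, 0, 0, 0, 0, 0]
Echelon form has 2 nonzero rows, so rank(B) = 2.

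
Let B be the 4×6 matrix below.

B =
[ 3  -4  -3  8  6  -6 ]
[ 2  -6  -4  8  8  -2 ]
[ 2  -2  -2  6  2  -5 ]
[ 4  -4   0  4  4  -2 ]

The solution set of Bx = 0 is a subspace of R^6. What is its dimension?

2

Row reduce to echelon form.
R2 ← R2 − (2/3)·R1: [0, -10/3, -2, 8/3, 4, 2]
R3 ← R3 − (2/3)·R1: [0, 2/3, 0, 2/3, -2, -1]
R4 ← R4 − (4/3)·R1: [0, 4/3, 4, -20/3, -4, 6]
R3 ← R3 + (1/5)·R2: [0, 0, -2/5, 6/5, -6/5, -3/5]
R4 ← R4 + (2/5)·R2: [0, 0, 16/5, -28/5, -12/5, 34/5]
R4 ← R4 + (8)·R3: [0, 0, 0, 4, -12, 2]
4 nonzero rows, so rank(B) = 4.
B has 6 columns; by rank–nullity, nullity = 6 − 4 = 2.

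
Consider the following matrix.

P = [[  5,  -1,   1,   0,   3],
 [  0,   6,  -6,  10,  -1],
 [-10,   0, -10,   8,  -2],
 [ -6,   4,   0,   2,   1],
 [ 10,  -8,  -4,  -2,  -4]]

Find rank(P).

5

Row reduce to echelon form.
R3 ← R3 + (2)·R1: [0, -2, -8, 8, 4]
R4 ← R4 + (6/5)·R1: [0, 14/5, 6/5, 2, 23/5]
R5 ← R5 − (2)·R1: [0, -6, -6, -2, -10]
R3 ← R3 + (1/3)·R2: [0, 0, -10, 34/3, 11/3]
R4 ← R4 − (7/15)·R2: [0, 0, 4, -8/3, 76/15]
R5 ← R5 + R2: [0, 0, -12, 8, -11]
R4 ← R4 + (2/5)·R3: [0, 0, 0, 28/15, 98/15]
R5 ← R5 − (6/5)·R3: [0, 0, 0, -28/5, -77/5]
R5 ← R5 + (3)·R4: [0, 0, 0, 0, 21/5]
Echelon form has 5 nonzero rows, so rank(P) = 5.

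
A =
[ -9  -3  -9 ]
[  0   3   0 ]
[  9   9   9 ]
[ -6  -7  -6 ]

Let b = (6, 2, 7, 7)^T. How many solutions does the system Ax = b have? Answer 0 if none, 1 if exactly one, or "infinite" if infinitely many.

Row reduce the augmented matrix [A | b].
R3 ← R3 + R1: [0, 6, 0, 13]
R4 ← R4 − (2/3)·R1: [0, -5, 0, 3]
R3 ← R3 − (2)·R2: [0, 0, 0, 9]
R4 ← R4 + (5/3)·R2: [0, 0, 0, 19/3]
R4 ← R4 − (19/27)·R3: [0, 0, 0, 0]
The echelon form has 3 nonzero rows; the last pivot sits in the augmented column, so rank(A) = 2 but rank([A|b]) = 3.
Since the ranks differ, the system is inconsistent.
It has no solutions.

0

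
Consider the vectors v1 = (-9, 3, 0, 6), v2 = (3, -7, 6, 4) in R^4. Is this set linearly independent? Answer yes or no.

Form the matrix with these vectors as rows and row reduce.
R2 ← R2 + (1/3)·R1: [0, -6, 6, 6]
2 nonzero rows, so the 2 vectors span a space of dimension 2.
Since 2 = 2, the vectors are linearly independent.

yes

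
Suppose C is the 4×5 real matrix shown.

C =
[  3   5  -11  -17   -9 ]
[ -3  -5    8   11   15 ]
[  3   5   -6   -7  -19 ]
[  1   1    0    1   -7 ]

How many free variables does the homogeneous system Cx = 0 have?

2

Row reduce to echelon form.
R2 ← R2 + R1: [0, 0, -3, -6, 6]
R3 ← R3 − R1: [0, 0, 5, 10, -10]
R4 ← R4 − (1/3)·R1: [0, -2/3, 11/3, 20/3, -4]
Swap R2 ↔ R4
R4 ← R4 + (3/5)·R3: [0, 0, 0, 0, 0]
3 nonzero rows, so rank(C) = 3.
C has 5 columns; by rank–nullity, nullity = 5 − 3 = 2.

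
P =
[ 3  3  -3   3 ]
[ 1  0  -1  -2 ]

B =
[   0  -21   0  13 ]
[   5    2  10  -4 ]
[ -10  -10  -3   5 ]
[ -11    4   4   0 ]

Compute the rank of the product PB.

2

First compute PB:
[[ 12, -15,  51,  12],
 [ 32, -19,  -5,   8]]
Now row reduce the product.
R2 ← R2 − (8/3)·R1: [0, 21, -141, -24]
2 nonzero rows, so rank(PB) = 2.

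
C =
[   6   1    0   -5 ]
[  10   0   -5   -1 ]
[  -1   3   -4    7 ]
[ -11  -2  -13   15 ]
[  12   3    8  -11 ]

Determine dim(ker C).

0

Row reduce to echelon form.
R2 ← R2 − (5/3)·R1: [0, -5/3, -5, 22/3]
R3 ← R3 + (1/6)·R1: [0, 19/6, -4, 37/6]
R4 ← R4 + (11/6)·R1: [0, -1/6, -13, 35/6]
R5 ← R5 − (2)·R1: [0, 1, 8, -1]
R3 ← R3 + (19/10)·R2: [0, 0, -27/2, 201/10]
R4 ← R4 − (1/10)·R2: [0, 0, -25/2, 51/10]
R5 ← R5 + (3/5)·R2: [0, 0, 5, 17/5]
R4 ← R4 − (25/27)·R3: [0, 0, 0, -608/45]
R5 ← R5 + (10/27)·R3: [0, 0, 0, 488/45]
R5 ← R5 + (61/76)·R4: [0, 0, 0, 0]
4 nonzero rows, so rank(C) = 4.
C has 4 columns; by rank–nullity, nullity = 4 − 4 = 0.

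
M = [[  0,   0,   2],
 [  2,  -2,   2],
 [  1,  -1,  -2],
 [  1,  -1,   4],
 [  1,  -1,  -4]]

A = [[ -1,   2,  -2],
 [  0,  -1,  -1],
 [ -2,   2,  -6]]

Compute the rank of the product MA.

First compute MA:
[[ -4,   4, -12],
 [ -6,  10, -14],
 [  3,  -1,  11],
 [ -9,  11, -25],
 [  7,  -5,  23]]
Now row reduce the product.
R2 ← R2 − (3/2)·R1: [0, 4, 4]
R3 ← R3 + (3/4)·R1: [0, 2, 2]
R4 ← R4 − (9/4)·R1: [0, 2, 2]
R5 ← R5 + (7/4)·R1: [0, 2, 2]
R3 ← R3 − (1/2)·R2: [0, 0, 0]
R4 ← R4 − (1/2)·R2: [0, 0, 0]
R5 ← R5 − (1/2)·R2: [0, 0, 0]
2 nonzero rows, so rank(MA) = 2.

2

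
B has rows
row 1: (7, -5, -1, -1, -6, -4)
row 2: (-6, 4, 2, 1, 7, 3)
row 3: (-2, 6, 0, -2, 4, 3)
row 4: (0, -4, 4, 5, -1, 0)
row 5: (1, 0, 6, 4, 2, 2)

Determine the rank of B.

Row reduce to echelon form.
R2 ← R2 + (6/7)·R1: [0, -2/7, 8/7, 1/7, 13/7, -3/7]
R3 ← R3 + (2/7)·R1: [0, 32/7, -2/7, -16/7, 16/7, 13/7]
R5 ← R5 − (1/7)·R1: [0, 5/7, 43/7, 29/7, 20/7, 18/7]
R3 ← R3 + (16)·R2: [0, 0, 18, 0, 32, -5]
R4 ← R4 − (14)·R2: [0, 0, -12, 3, -27, 6]
R5 ← R5 + (5/2)·R2: [0, 0, 9, 9/2, 15/2, 3/2]
R4 ← R4 + (2/3)·R3: [0, 0, 0, 3, -17/3, 8/3]
R5 ← R5 − (1/2)·R3: [0, 0, 0, 9/2, -17/2, 4]
R5 ← R5 − (3/2)·R4: [0, 0, 0, 0, 0, 0]
Echelon form has 4 nonzero rows, so rank(B) = 4.

4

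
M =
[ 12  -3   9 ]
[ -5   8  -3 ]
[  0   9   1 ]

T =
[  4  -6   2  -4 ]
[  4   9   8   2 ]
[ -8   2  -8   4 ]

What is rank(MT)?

First compute MT:
[[-36, -81, -72, -18],
 [ 36,  96,  78,  24],
 [ 28,  83,  64,  22]]
Now row reduce the product.
R2 ← R2 + R1: [0, 15, 6, 6]
R3 ← R3 + (7/9)·R1: [0, 20, 8, 8]
R3 ← R3 − (4/3)·R2: [0, 0, 0, 0]
2 nonzero rows, so rank(MT) = 2.

2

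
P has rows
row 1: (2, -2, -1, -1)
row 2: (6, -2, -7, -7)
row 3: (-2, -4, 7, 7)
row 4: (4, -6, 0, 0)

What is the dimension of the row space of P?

Row reduce to echelon form.
R2 ← R2 − (3)·R1: [0, 4, -4, -4]
R3 ← R3 + R1: [0, -6, 6, 6]
R4 ← R4 − (2)·R1: [0, -2, 2, 2]
R3 ← R3 + (3/2)·R2: [0, 0, 0, 0]
R4 ← R4 + (1/2)·R2: [0, 0, 0, 0]
Echelon form has 2 nonzero rows, so rank(P) = 2.
The row space has dimension equal to the rank: 2.

2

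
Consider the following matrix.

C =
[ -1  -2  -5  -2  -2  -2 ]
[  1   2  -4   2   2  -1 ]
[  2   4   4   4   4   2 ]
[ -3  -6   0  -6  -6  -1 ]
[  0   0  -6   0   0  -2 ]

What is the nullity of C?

4

Row reduce to echelon form.
R2 ← R2 + R1: [0, 0, -9, 0, 0, -3]
R3 ← R3 + (2)·R1: [0, 0, -6, 0, 0, -2]
R4 ← R4 − (3)·R1: [0, 0, 15, 0, 0, 5]
R3 ← R3 − (2/3)·R2: [0, 0, 0, 0, 0, 0]
R4 ← R4 + (5/3)·R2: [0, 0, 0, 0, 0, 0]
R5 ← R5 − (2/3)·R2: [0, 0, 0, 0, 0, 0]
2 nonzero rows, so rank(C) = 2.
C has 6 columns; by rank–nullity, nullity = 6 − 2 = 4.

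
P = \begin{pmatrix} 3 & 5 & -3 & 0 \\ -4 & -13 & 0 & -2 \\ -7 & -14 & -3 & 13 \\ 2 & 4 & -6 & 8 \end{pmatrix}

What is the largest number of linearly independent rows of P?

Row reduce to echelon form.
R2 ← R2 + (4/3)·R1: [0, -19/3, -4, -2]
R3 ← R3 + (7/3)·R1: [0, -7/3, -10, 13]
R4 ← R4 − (2/3)·R1: [0, 2/3, -4, 8]
R3 ← R3 − (7/19)·R2: [0, 0, -162/19, 261/19]
R4 ← R4 + (2/19)·R2: [0, 0, -84/19, 148/19]
R4 ← R4 − (14/27)·R3: [0, 0, 0, 2/3]
Echelon form has 4 nonzero rows, so rank(P) = 4.
The rank gives the maximum number of linearly independent rows: 4.

4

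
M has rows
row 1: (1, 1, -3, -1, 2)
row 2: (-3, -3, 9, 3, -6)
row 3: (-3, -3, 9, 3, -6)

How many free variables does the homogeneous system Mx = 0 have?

4

Row reduce to echelon form.
R2 ← R2 + (3)·R1: [0, 0, 0, 0, 0]
R3 ← R3 + (3)·R1: [0, 0, 0, 0, 0]
1 nonzero row, so rank(M) = 1.
M has 5 columns; by rank–nullity, nullity = 5 − 1 = 4.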